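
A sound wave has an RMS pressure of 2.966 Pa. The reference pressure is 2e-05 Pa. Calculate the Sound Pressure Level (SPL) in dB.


Given values:
  p = 2.966 Pa
  p_ref = 2e-05 Pa
Formula: SPL = 20 * log10(p / p_ref)
Compute ratio: p / p_ref = 2.966 / 2e-05 = 148300
Compute log10: log10(148300) = 5.171141
Multiply: SPL = 20 * 5.171141 = 103.42

103.42 dB


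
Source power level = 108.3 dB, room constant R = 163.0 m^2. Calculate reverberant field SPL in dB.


Given values:
  Lw = 108.3 dB, R = 163.0 m^2
Formula: SPL = Lw + 10 * log10(4 / R)
Compute 4 / R = 4 / 163.0 = 0.02454
Compute 10 * log10(0.02454) = -16.1013
SPL = 108.3 + (-16.1013) = 92.2

92.2 dB


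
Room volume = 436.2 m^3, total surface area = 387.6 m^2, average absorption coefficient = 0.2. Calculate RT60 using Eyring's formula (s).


Given values:
  V = 436.2 m^3, S = 387.6 m^2, alpha = 0.2
Formula: RT60 = 0.161 * V / (-S * ln(1 - alpha))
Compute ln(1 - 0.2) = ln(0.8) = -0.223144
Denominator: -387.6 * -0.223144 = 86.4906
Numerator: 0.161 * 436.2 = 70.2282
RT60 = 70.2282 / 86.4906 = 0.812

0.812 s


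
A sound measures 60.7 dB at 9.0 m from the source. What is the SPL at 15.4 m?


Given values:
  SPL1 = 60.7 dB, r1 = 9.0 m, r2 = 15.4 m
Formula: SPL2 = SPL1 - 20 * log10(r2 / r1)
Compute ratio: r2 / r1 = 15.4 / 9.0 = 1.7111
Compute log10: log10(1.7111) = 0.233275
Compute drop: 20 * 0.233275 = 4.6655
SPL2 = 60.7 - 4.6655 = 56.03

56.03 dB


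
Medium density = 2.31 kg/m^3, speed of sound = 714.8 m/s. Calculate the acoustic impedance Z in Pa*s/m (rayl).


Given values:
  rho = 2.31 kg/m^3
  c = 714.8 m/s
Formula: Z = rho * c
Z = 2.31 * 714.8
Z = 1651.19

1651.19 rayl


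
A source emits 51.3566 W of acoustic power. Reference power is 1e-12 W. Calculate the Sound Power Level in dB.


Given values:
  W = 51.3566 W
  W_ref = 1e-12 W
Formula: SWL = 10 * log10(W / W_ref)
Compute ratio: W / W_ref = 51356600000000
Compute log10: log10(51356600000000) = 13.710596
Multiply: SWL = 10 * 13.710596 = 137.11

137.11 dB


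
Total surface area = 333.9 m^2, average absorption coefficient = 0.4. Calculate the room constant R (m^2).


Given values:
  S = 333.9 m^2, alpha = 0.4
Formula: R = S * alpha / (1 - alpha)
Numerator: 333.9 * 0.4 = 133.56
Denominator: 1 - 0.4 = 0.6
R = 133.56 / 0.6 = 222.6

222.6 m^2


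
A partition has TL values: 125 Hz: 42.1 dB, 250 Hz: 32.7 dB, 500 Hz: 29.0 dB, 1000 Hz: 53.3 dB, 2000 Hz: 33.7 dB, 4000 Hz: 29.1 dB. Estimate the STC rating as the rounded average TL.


Given TL values at each frequency:
  125 Hz: 42.1 dB
  250 Hz: 32.7 dB
  500 Hz: 29.0 dB
  1000 Hz: 53.3 dB
  2000 Hz: 33.7 dB
  4000 Hz: 29.1 dB
Formula: STC ~ round(average of TL values)
Sum = 42.1 + 32.7 + 29.0 + 53.3 + 33.7 + 29.1 = 219.9
Average = 219.9 / 6 = 36.65
Rounded: 37

37


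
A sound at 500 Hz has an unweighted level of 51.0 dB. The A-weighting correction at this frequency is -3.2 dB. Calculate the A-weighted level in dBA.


Given values:
  SPL = 51.0 dB
  A-weighting at 500 Hz = -3.2 dB
Formula: L_A = SPL + A_weight
L_A = 51.0 + (-3.2)
L_A = 47.8

47.8 dBA


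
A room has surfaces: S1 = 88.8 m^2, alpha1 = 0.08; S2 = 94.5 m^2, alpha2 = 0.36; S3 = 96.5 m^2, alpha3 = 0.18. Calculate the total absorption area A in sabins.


Given surfaces:
  Surface 1: 88.8 * 0.08 = 7.104
  Surface 2: 94.5 * 0.36 = 34.02
  Surface 3: 96.5 * 0.18 = 17.37
Formula: A = sum(Si * alpha_i)
A = 7.104 + 34.02 + 17.37
A = 58.49

58.49 sabins


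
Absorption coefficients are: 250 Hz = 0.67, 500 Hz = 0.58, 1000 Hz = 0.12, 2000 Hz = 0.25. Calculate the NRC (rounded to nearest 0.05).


Given values:
  a_250 = 0.67, a_500 = 0.58
  a_1000 = 0.12, a_2000 = 0.25
Formula: NRC = (a250 + a500 + a1000 + a2000) / 4
Sum = 0.67 + 0.58 + 0.12 + 0.25 = 1.62
NRC = 1.62 / 4 = 0.405
Rounded to nearest 0.05: 0.4

0.4


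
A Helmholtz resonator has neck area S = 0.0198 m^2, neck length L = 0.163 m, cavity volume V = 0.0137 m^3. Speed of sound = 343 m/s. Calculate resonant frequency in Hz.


Given values:
  S = 0.0198 m^2, L = 0.163 m, V = 0.0137 m^3, c = 343 m/s
Formula: f = (c / (2*pi)) * sqrt(S / (V * L))
Compute V * L = 0.0137 * 0.163 = 0.0022331
Compute S / (V * L) = 0.0198 / 0.0022331 = 8.8666
Compute sqrt(8.8666) = 2.977684
Compute c / (2*pi) = 343 / 6.283185 = 54.590148
f = 54.590148 * 2.977684 = 162.55

162.55 Hz


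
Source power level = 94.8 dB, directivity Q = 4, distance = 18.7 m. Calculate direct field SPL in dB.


Given values:
  Lw = 94.8 dB, Q = 4, r = 18.7 m
Formula: SPL = Lw + 10 * log10(Q / (4 * pi * r^2))
Compute 4 * pi * r^2 = 4 * pi * 18.7^2 = 4394.3341
Compute Q / denom = 4 / 4394.3341 = 0.00091026
Compute 10 * log10(0.00091026) = -30.4083
SPL = 94.8 + (-30.4083) = 64.39

64.39 dB


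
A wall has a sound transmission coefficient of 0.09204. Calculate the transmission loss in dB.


Given values:
  tau = 0.09204
Formula: TL = 10 * log10(1 / tau)
Compute 1 / tau = 1 / 0.09204 = 10.8648
Compute log10(10.8648) = 1.036022
TL = 10 * 1.036022 = 10.36

10.36 dB


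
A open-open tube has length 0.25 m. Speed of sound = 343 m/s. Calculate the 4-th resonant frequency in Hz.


Given values:
  Tube type: open-open, L = 0.25 m, c = 343 m/s, n = 4
Formula: f_n = n * c / (2 * L)
Compute 2 * L = 2 * 0.25 = 0.5
f = 4 * 343 / 0.5
f = 2744.0

2744.0 Hz


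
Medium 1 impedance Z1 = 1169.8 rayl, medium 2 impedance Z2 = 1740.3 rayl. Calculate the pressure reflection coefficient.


Given values:
  Z1 = 1169.8 rayl, Z2 = 1740.3 rayl
Formula: R = (Z2 - Z1) / (Z2 + Z1)
Numerator: Z2 - Z1 = 1740.3 - 1169.8 = 570.5
Denominator: Z2 + Z1 = 1740.3 + 1169.8 = 2910.1
R = 570.5 / 2910.1 = 0.196

0.196


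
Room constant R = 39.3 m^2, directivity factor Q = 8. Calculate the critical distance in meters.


Given values:
  R = 39.3 m^2, Q = 8
Formula: d_c = 0.141 * sqrt(Q * R)
Compute Q * R = 8 * 39.3 = 314.4
Compute sqrt(314.4) = 17.7313
d_c = 0.141 * 17.7313 = 2.5

2.5 m


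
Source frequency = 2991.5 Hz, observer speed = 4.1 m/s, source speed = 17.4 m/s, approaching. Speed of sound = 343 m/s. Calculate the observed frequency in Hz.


Given values:
  f_s = 2991.5 Hz, v_o = 4.1 m/s, v_s = 17.4 m/s
  Direction: approaching
Formula: f_o = f_s * (c + v_o) / (c - v_s)
Numerator: c + v_o = 343 + 4.1 = 347.1
Denominator: c - v_s = 343 - 17.4 = 325.6
f_o = 2991.5 * 347.1 / 325.6 = 3189.03

3189.03 Hz


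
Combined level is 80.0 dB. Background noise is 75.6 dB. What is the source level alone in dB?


Given values:
  L_total = 80.0 dB, L_bg = 75.6 dB
Formula: L_source = 10 * log10(10^(L_total/10) - 10^(L_bg/10))
Convert to linear:
  10^(80.0/10) = 100000000.0
  10^(75.6/10) = 36307805.477
Difference: 100000000.0 - 36307805.477 = 63692194.523
L_source = 10 * log10(63692194.523) = 78.04

78.04 dB


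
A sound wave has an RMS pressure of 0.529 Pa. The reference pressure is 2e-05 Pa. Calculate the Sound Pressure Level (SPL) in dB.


Given values:
  p = 0.529 Pa
  p_ref = 2e-05 Pa
Formula: SPL = 20 * log10(p / p_ref)
Compute ratio: p / p_ref = 0.529 / 2e-05 = 26450
Compute log10: log10(26450) = 4.422426
Multiply: SPL = 20 * 4.422426 = 88.45

88.45 dB


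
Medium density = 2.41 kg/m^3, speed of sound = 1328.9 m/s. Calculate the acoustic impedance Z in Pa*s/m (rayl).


Given values:
  rho = 2.41 kg/m^3
  c = 1328.9 m/s
Formula: Z = rho * c
Z = 2.41 * 1328.9
Z = 3202.65

3202.65 rayl


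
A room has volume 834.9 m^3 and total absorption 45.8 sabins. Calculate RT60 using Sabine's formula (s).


Given values:
  V = 834.9 m^3
  A = 45.8 sabins
Formula: RT60 = 0.161 * V / A
Numerator: 0.161 * 834.9 = 134.4189
RT60 = 134.4189 / 45.8 = 2.935

2.935 s


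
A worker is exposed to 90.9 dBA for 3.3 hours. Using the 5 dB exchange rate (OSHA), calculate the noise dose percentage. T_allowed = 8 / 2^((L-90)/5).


Given values:
  L = 90.9 dBA, T = 3.3 hours
Formula: T_allowed = 8 / 2^((L - 90) / 5)
Compute exponent: (90.9 - 90) / 5 = 0.18
Compute 2^(0.18) = 1.132884
T_allowed = 8 / 1.132884 = 7.061623 hours
Dose = (T / T_allowed) * 100
Dose = (3.3 / 7.061623) * 100 = 46.73

46.73 %


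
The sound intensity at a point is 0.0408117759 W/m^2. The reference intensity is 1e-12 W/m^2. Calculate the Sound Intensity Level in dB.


Given values:
  I = 0.0408117759 W/m^2
  I_ref = 1e-12 W/m^2
Formula: SIL = 10 * log10(I / I_ref)
Compute ratio: I / I_ref = 40811775900
Compute log10: log10(40811775900) = 10.610785
Multiply: SIL = 10 * 10.610785 = 106.11

106.11 dB


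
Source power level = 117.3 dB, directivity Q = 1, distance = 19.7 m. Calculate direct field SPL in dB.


Given values:
  Lw = 117.3 dB, Q = 1, r = 19.7 m
Formula: SPL = Lw + 10 * log10(Q / (4 * pi * r^2))
Compute 4 * pi * r^2 = 4 * pi * 19.7^2 = 4876.8828
Compute Q / denom = 1 / 4876.8828 = 0.00020505
Compute 10 * log10(0.00020505) = -36.8814
SPL = 117.3 + (-36.8814) = 80.42

80.42 dB


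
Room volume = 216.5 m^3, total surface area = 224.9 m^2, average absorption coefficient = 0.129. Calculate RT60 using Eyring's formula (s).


Given values:
  V = 216.5 m^3, S = 224.9 m^2, alpha = 0.129
Formula: RT60 = 0.161 * V / (-S * ln(1 - alpha))
Compute ln(1 - 0.129) = ln(0.871) = -0.138113
Denominator: -224.9 * -0.138113 = 31.0616
Numerator: 0.161 * 216.5 = 34.8565
RT60 = 34.8565 / 31.0616 = 1.122

1.122 s


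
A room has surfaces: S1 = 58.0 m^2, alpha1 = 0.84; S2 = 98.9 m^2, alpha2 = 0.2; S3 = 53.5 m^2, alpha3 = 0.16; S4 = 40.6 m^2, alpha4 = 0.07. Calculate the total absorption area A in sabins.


Given surfaces:
  Surface 1: 58.0 * 0.84 = 48.72
  Surface 2: 98.9 * 0.2 = 19.78
  Surface 3: 53.5 * 0.16 = 8.56
  Surface 4: 40.6 * 0.07 = 2.842
Formula: A = sum(Si * alpha_i)
A = 48.72 + 19.78 + 8.56 + 2.842
A = 79.9

79.9 sabins


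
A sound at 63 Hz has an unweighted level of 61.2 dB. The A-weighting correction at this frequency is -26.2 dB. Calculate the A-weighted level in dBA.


Given values:
  SPL = 61.2 dB
  A-weighting at 63 Hz = -26.2 dB
Formula: L_A = SPL + A_weight
L_A = 61.2 + (-26.2)
L_A = 35.0

35.0 dBA


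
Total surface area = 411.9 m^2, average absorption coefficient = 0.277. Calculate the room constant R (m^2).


Given values:
  S = 411.9 m^2, alpha = 0.277
Formula: R = S * alpha / (1 - alpha)
Numerator: 411.9 * 0.277 = 114.0963
Denominator: 1 - 0.277 = 0.723
R = 114.0963 / 0.723 = 157.81

157.81 m^2


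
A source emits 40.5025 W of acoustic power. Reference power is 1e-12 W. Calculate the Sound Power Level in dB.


Given values:
  W = 40.5025 W
  W_ref = 1e-12 W
Formula: SWL = 10 * log10(W / W_ref)
Compute ratio: W / W_ref = 40502500000000
Compute log10: log10(40502500000000) = 13.607482
Multiply: SWL = 10 * 13.607482 = 136.07

136.07 dB


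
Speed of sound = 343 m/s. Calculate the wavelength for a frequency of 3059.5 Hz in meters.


Given values:
  c = 343 m/s, f = 3059.5 Hz
Formula: lambda = c / f
lambda = 343 / 3059.5
lambda = 0.1121

0.1121 m


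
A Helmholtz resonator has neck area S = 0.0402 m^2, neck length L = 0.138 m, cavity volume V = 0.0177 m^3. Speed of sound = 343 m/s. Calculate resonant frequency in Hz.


Given values:
  S = 0.0402 m^2, L = 0.138 m, V = 0.0177 m^3, c = 343 m/s
Formula: f = (c / (2*pi)) * sqrt(S / (V * L))
Compute V * L = 0.0177 * 0.138 = 0.0024426
Compute S / (V * L) = 0.0402 / 0.0024426 = 16.4579
Compute sqrt(16.4579) = 4.056834
Compute c / (2*pi) = 343 / 6.283185 = 54.590148
f = 54.590148 * 4.056834 = 221.46

221.46 Hz


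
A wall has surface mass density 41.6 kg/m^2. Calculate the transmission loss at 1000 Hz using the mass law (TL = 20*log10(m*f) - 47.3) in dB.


Given values:
  m = 41.6 kg/m^2, f = 1000 Hz
Formula: TL = 20 * log10(m * f) - 47.3
Compute m * f = 41.6 * 1000 = 41600.0
Compute log10(41600.0) = 4.619093
Compute 20 * 4.619093 = 92.3819
TL = 92.3819 - 47.3 = 45.08

45.08 dB


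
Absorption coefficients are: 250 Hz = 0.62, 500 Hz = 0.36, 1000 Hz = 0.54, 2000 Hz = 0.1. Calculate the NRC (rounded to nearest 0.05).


Given values:
  a_250 = 0.62, a_500 = 0.36
  a_1000 = 0.54, a_2000 = 0.1
Formula: NRC = (a250 + a500 + a1000 + a2000) / 4
Sum = 0.62 + 0.36 + 0.54 + 0.1 = 1.62
NRC = 1.62 / 4 = 0.405
Rounded to nearest 0.05: 0.4

0.4


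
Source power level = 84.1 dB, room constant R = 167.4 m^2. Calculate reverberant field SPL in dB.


Given values:
  Lw = 84.1 dB, R = 167.4 m^2
Formula: SPL = Lw + 10 * log10(4 / R)
Compute 4 / R = 4 / 167.4 = 0.023895
Compute 10 * log10(0.023895) = -16.2169
SPL = 84.1 + (-16.2169) = 67.88

67.88 dB


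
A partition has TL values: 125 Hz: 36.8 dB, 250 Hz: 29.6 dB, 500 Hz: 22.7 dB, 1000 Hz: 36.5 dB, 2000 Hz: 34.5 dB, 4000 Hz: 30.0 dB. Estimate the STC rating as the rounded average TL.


Given TL values at each frequency:
  125 Hz: 36.8 dB
  250 Hz: 29.6 dB
  500 Hz: 22.7 dB
  1000 Hz: 36.5 dB
  2000 Hz: 34.5 dB
  4000 Hz: 30.0 dB
Formula: STC ~ round(average of TL values)
Sum = 36.8 + 29.6 + 22.7 + 36.5 + 34.5 + 30.0 = 190.1
Average = 190.1 / 6 = 31.68
Rounded: 32

32


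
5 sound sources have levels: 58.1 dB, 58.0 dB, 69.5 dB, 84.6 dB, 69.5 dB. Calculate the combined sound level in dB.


Formula: L_total = 10 * log10( sum(10^(Li/10)) )
  Source 1: 10^(58.1/10) = 645654.229
  Source 2: 10^(58.0/10) = 630957.3445
  Source 3: 10^(69.5/10) = 8912509.3813
  Source 4: 10^(84.6/10) = 288403150.3127
  Source 5: 10^(69.5/10) = 8912509.3813
Sum of linear values = 307504780.6488
L_total = 10 * log10(307504780.6488) = 84.88

84.88 dB


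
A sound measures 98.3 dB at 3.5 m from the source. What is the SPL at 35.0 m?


Given values:
  SPL1 = 98.3 dB, r1 = 3.5 m, r2 = 35.0 m
Formula: SPL2 = SPL1 - 20 * log10(r2 / r1)
Compute ratio: r2 / r1 = 35.0 / 3.5 = 10.0
Compute log10: log10(10.0) = 1.0
Compute drop: 20 * 1.0 = 20.0
SPL2 = 98.3 - 20.0 = 78.3

78.3 dB


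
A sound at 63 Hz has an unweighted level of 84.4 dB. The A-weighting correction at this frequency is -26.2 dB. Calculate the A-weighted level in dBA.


Given values:
  SPL = 84.4 dB
  A-weighting at 63 Hz = -26.2 dB
Formula: L_A = SPL + A_weight
L_A = 84.4 + (-26.2)
L_A = 58.2

58.2 dBA


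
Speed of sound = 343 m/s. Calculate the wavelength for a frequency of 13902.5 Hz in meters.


Given values:
  c = 343 m/s, f = 13902.5 Hz
Formula: lambda = c / f
lambda = 343 / 13902.5
lambda = 0.0247

0.0247 m


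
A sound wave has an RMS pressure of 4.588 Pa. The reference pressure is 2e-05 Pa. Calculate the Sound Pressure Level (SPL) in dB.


Given values:
  p = 4.588 Pa
  p_ref = 2e-05 Pa
Formula: SPL = 20 * log10(p / p_ref)
Compute ratio: p / p_ref = 4.588 / 2e-05 = 229400
Compute log10: log10(229400) = 5.360593
Multiply: SPL = 20 * 5.360593 = 107.21

107.21 dB


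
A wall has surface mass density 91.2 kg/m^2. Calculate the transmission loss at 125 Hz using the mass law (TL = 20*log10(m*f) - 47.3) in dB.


Given values:
  m = 91.2 kg/m^2, f = 125 Hz
Formula: TL = 20 * log10(m * f) - 47.3
Compute m * f = 91.2 * 125 = 11400.0
Compute log10(11400.0) = 4.056905
Compute 20 * 4.056905 = 81.1381
TL = 81.1381 - 47.3 = 33.84

33.84 dB


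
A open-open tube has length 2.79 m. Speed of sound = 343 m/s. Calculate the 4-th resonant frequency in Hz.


Given values:
  Tube type: open-open, L = 2.79 m, c = 343 m/s, n = 4
Formula: f_n = n * c / (2 * L)
Compute 2 * L = 2 * 2.79 = 5.58
f = 4 * 343 / 5.58
f = 245.88

245.88 Hz


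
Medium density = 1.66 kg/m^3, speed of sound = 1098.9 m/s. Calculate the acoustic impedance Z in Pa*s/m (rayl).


Given values:
  rho = 1.66 kg/m^3
  c = 1098.9 m/s
Formula: Z = rho * c
Z = 1.66 * 1098.9
Z = 1824.17

1824.17 rayl


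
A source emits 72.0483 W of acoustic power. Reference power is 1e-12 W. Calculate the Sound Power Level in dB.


Given values:
  W = 72.0483 W
  W_ref = 1e-12 W
Formula: SWL = 10 * log10(W / W_ref)
Compute ratio: W / W_ref = 72048300000000
Compute log10: log10(72048300000000) = 13.857624
Multiply: SWL = 10 * 13.857624 = 138.58

138.58 dB


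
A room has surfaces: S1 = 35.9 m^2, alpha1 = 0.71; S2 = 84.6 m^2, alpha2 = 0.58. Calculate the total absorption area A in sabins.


Given surfaces:
  Surface 1: 35.9 * 0.71 = 25.489
  Surface 2: 84.6 * 0.58 = 49.068
Formula: A = sum(Si * alpha_i)
A = 25.489 + 49.068
A = 74.56

74.56 sabins


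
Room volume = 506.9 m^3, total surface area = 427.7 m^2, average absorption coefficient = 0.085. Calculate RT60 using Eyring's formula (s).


Given values:
  V = 506.9 m^3, S = 427.7 m^2, alpha = 0.085
Formula: RT60 = 0.161 * V / (-S * ln(1 - alpha))
Compute ln(1 - 0.085) = ln(0.915) = -0.088831
Denominator: -427.7 * -0.088831 = 37.993
Numerator: 0.161 * 506.9 = 81.6109
RT60 = 81.6109 / 37.993 = 2.148

2.148 s


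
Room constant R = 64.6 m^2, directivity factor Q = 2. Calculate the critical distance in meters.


Given values:
  R = 64.6 m^2, Q = 2
Formula: d_c = 0.141 * sqrt(Q * R)
Compute Q * R = 2 * 64.6 = 129.2
Compute sqrt(129.2) = 11.3666
d_c = 0.141 * 11.3666 = 1.603

1.603 m


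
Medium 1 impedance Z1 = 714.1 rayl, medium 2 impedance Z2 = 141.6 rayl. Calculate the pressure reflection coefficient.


Given values:
  Z1 = 714.1 rayl, Z2 = 141.6 rayl
Formula: R = (Z2 - Z1) / (Z2 + Z1)
Numerator: Z2 - Z1 = 141.6 - 714.1 = -572.5
Denominator: Z2 + Z1 = 141.6 + 714.1 = 855.7
R = -572.5 / 855.7 = -0.669

-0.669


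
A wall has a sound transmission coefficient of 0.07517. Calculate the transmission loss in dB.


Given values:
  tau = 0.07517
Formula: TL = 10 * log10(1 / tau)
Compute 1 / tau = 1 / 0.07517 = 13.3032
Compute log10(13.3032) = 1.123956
TL = 10 * 1.123956 = 11.24

11.24 dB


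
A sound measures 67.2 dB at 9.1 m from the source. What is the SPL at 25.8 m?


Given values:
  SPL1 = 67.2 dB, r1 = 9.1 m, r2 = 25.8 m
Formula: SPL2 = SPL1 - 20 * log10(r2 / r1)
Compute ratio: r2 / r1 = 25.8 / 9.1 = 2.8352
Compute log10: log10(2.8352) = 0.452584
Compute drop: 20 * 0.452584 = 9.0517
SPL2 = 67.2 - 9.0517 = 58.15

58.15 dB


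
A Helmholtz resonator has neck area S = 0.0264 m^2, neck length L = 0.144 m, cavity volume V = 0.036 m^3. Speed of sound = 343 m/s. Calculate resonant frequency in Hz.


Given values:
  S = 0.0264 m^2, L = 0.144 m, V = 0.036 m^3, c = 343 m/s
Formula: f = (c / (2*pi)) * sqrt(S / (V * L))
Compute V * L = 0.036 * 0.144 = 0.005184
Compute S / (V * L) = 0.0264 / 0.005184 = 5.0926
Compute sqrt(5.0926) = 2.256679
Compute c / (2*pi) = 343 / 6.283185 = 54.590148
f = 54.590148 * 2.256679 = 123.19

123.19 Hz


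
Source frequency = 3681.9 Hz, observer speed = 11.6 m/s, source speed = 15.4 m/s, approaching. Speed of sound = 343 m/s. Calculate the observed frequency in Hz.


Given values:
  f_s = 3681.9 Hz, v_o = 11.6 m/s, v_s = 15.4 m/s
  Direction: approaching
Formula: f_o = f_s * (c + v_o) / (c - v_s)
Numerator: c + v_o = 343 + 11.6 = 354.6
Denominator: c - v_s = 343 - 15.4 = 327.6
f_o = 3681.9 * 354.6 / 327.6 = 3985.35

3985.35 Hz


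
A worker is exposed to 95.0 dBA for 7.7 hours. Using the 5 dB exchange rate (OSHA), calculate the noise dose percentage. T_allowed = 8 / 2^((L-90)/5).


Given values:
  L = 95.0 dBA, T = 7.7 hours
Formula: T_allowed = 8 / 2^((L - 90) / 5)
Compute exponent: (95.0 - 90) / 5 = 1.0
Compute 2^(1.0) = 2.0
T_allowed = 8 / 2.0 = 4.0 hours
Dose = (T / T_allowed) * 100
Dose = (7.7 / 4.0) * 100 = 192.5

192.5 %


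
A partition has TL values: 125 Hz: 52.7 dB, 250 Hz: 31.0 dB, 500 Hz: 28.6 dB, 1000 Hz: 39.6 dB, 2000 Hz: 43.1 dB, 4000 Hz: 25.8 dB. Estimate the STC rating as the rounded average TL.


Given TL values at each frequency:
  125 Hz: 52.7 dB
  250 Hz: 31.0 dB
  500 Hz: 28.6 dB
  1000 Hz: 39.6 dB
  2000 Hz: 43.1 dB
  4000 Hz: 25.8 dB
Formula: STC ~ round(average of TL values)
Sum = 52.7 + 31.0 + 28.6 + 39.6 + 43.1 + 25.8 = 220.8
Average = 220.8 / 6 = 36.8
Rounded: 37

37


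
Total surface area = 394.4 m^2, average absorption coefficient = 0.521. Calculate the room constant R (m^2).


Given values:
  S = 394.4 m^2, alpha = 0.521
Formula: R = S * alpha / (1 - alpha)
Numerator: 394.4 * 0.521 = 205.4824
Denominator: 1 - 0.521 = 0.479
R = 205.4824 / 0.479 = 428.98

428.98 m^2


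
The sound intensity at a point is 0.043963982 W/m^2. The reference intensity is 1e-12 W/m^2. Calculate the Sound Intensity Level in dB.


Given values:
  I = 0.043963982 W/m^2
  I_ref = 1e-12 W/m^2
Formula: SIL = 10 * log10(I / I_ref)
Compute ratio: I / I_ref = 43963982000
Compute log10: log10(43963982000) = 10.643097
Multiply: SIL = 10 * 10.643097 = 106.43

106.43 dB


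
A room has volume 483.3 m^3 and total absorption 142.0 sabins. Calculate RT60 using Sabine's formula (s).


Given values:
  V = 483.3 m^3
  A = 142.0 sabins
Formula: RT60 = 0.161 * V / A
Numerator: 0.161 * 483.3 = 77.8113
RT60 = 77.8113 / 142.0 = 0.548

0.548 s


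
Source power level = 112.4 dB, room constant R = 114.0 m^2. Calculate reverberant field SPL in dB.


Given values:
  Lw = 112.4 dB, R = 114.0 m^2
Formula: SPL = Lw + 10 * log10(4 / R)
Compute 4 / R = 4 / 114.0 = 0.035088
Compute 10 * log10(0.035088) = -14.5484
SPL = 112.4 + (-14.5484) = 97.85

97.85 dB


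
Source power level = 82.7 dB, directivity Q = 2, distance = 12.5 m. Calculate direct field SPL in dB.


Given values:
  Lw = 82.7 dB, Q = 2, r = 12.5 m
Formula: SPL = Lw + 10 * log10(Q / (4 * pi * r^2))
Compute 4 * pi * r^2 = 4 * pi * 12.5^2 = 1963.4954
Compute Q / denom = 2 / 1963.4954 = 0.00101859
Compute 10 * log10(0.00101859) = -29.92
SPL = 82.7 + (-29.92) = 52.78

52.78 dB


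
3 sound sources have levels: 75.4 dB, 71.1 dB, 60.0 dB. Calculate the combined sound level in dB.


Formula: L_total = 10 * log10( sum(10^(Li/10)) )
  Source 1: 10^(75.4/10) = 34673685.0453
  Source 2: 10^(71.1/10) = 12882495.5169
  Source 3: 10^(60.0/10) = 1000000.0
Sum of linear values = 48556180.5622
L_total = 10 * log10(48556180.5622) = 76.86

76.86 dB


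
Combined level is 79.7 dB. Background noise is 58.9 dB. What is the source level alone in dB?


Given values:
  L_total = 79.7 dB, L_bg = 58.9 dB
Formula: L_source = 10 * log10(10^(L_total/10) - 10^(L_bg/10))
Convert to linear:
  10^(79.7/10) = 93325430.0797
  10^(58.9/10) = 776247.1166
Difference: 93325430.0797 - 776247.1166 = 92549182.9631
L_source = 10 * log10(92549182.9631) = 79.66

79.66 dB


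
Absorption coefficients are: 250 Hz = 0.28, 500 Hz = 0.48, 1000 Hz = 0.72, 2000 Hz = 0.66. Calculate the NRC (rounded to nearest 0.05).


Given values:
  a_250 = 0.28, a_500 = 0.48
  a_1000 = 0.72, a_2000 = 0.66
Formula: NRC = (a250 + a500 + a1000 + a2000) / 4
Sum = 0.28 + 0.48 + 0.72 + 0.66 = 2.14
NRC = 2.14 / 4 = 0.535
Rounded to nearest 0.05: 0.55

0.55


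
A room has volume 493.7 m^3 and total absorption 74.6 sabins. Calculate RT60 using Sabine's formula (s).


Given values:
  V = 493.7 m^3
  A = 74.6 sabins
Formula: RT60 = 0.161 * V / A
Numerator: 0.161 * 493.7 = 79.4857
RT60 = 79.4857 / 74.6 = 1.065

1.065 s


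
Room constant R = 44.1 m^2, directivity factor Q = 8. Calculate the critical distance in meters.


Given values:
  R = 44.1 m^2, Q = 8
Formula: d_c = 0.141 * sqrt(Q * R)
Compute Q * R = 8 * 44.1 = 352.8
Compute sqrt(352.8) = 18.783
d_c = 0.141 * 18.783 = 2.648

2.648 m


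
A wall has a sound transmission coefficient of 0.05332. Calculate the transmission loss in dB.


Given values:
  tau = 0.05332
Formula: TL = 10 * log10(1 / tau)
Compute 1 / tau = 1 / 0.05332 = 18.7547
Compute log10(18.7547) = 1.27311
TL = 10 * 1.27311 = 12.73

12.73 dB


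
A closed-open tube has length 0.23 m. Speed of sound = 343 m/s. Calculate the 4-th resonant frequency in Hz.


Given values:
  Tube type: closed-open, L = 0.23 m, c = 343 m/s, n = 4
Formula: f_n = (2n - 1) * c / (4 * L)
Compute 2n - 1 = 2*4 - 1 = 7
Compute 4 * L = 4 * 0.23 = 0.92
f = 7 * 343 / 0.92
f = 2609.78

2609.78 Hz


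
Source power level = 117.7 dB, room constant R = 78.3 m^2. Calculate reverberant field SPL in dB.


Given values:
  Lw = 117.7 dB, R = 78.3 m^2
Formula: SPL = Lw + 10 * log10(4 / R)
Compute 4 / R = 4 / 78.3 = 0.051086
Compute 10 * log10(0.051086) = -12.917
SPL = 117.7 + (-12.917) = 104.78

104.78 dB


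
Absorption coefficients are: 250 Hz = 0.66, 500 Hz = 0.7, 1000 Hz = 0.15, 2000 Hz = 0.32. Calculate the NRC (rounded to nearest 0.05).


Given values:
  a_250 = 0.66, a_500 = 0.7
  a_1000 = 0.15, a_2000 = 0.32
Formula: NRC = (a250 + a500 + a1000 + a2000) / 4
Sum = 0.66 + 0.7 + 0.15 + 0.32 = 1.83
NRC = 1.83 / 4 = 0.4575
Rounded to nearest 0.05: 0.45

0.45


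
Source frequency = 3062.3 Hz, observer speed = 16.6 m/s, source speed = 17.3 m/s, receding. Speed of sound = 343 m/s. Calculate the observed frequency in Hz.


Given values:
  f_s = 3062.3 Hz, v_o = 16.6 m/s, v_s = 17.3 m/s
  Direction: receding
Formula: f_o = f_s * (c - v_o) / (c + v_s)
Numerator: c - v_o = 343 - 16.6 = 326.4
Denominator: c + v_s = 343 + 17.3 = 360.3
f_o = 3062.3 * 326.4 / 360.3 = 2774.17

2774.17 Hz


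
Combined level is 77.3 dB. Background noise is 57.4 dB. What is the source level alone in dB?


Given values:
  L_total = 77.3 dB, L_bg = 57.4 dB
Formula: L_source = 10 * log10(10^(L_total/10) - 10^(L_bg/10))
Convert to linear:
  10^(77.3/10) = 53703179.637
  10^(57.4/10) = 549540.8739
Difference: 53703179.637 - 549540.8739 = 53153638.7631
L_source = 10 * log10(53153638.7631) = 77.26

77.26 dB


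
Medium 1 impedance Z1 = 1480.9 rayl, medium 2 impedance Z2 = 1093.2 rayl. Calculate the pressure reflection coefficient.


Given values:
  Z1 = 1480.9 rayl, Z2 = 1093.2 rayl
Formula: R = (Z2 - Z1) / (Z2 + Z1)
Numerator: Z2 - Z1 = 1093.2 - 1480.9 = -387.7
Denominator: Z2 + Z1 = 1093.2 + 1480.9 = 2574.1
R = -387.7 / 2574.1 = -0.1506

-0.1506


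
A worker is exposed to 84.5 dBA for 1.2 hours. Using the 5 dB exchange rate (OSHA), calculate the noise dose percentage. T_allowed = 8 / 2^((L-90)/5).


Given values:
  L = 84.5 dBA, T = 1.2 hours
Formula: T_allowed = 8 / 2^((L - 90) / 5)
Compute exponent: (84.5 - 90) / 5 = -1.1
Compute 2^(-1.1) = 0.466516
T_allowed = 8 / 0.466516 = 17.148394 hours
Dose = (T / T_allowed) * 100
Dose = (1.2 / 17.148394) * 100 = 7.0

7.0 %


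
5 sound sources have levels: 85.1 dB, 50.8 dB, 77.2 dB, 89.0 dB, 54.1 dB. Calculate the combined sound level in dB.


Formula: L_total = 10 * log10( sum(10^(Li/10)) )
  Source 1: 10^(85.1/10) = 323593656.9296
  Source 2: 10^(50.8/10) = 120226.4435
  Source 3: 10^(77.2/10) = 52480746.025
  Source 4: 10^(89.0/10) = 794328234.7243
  Source 5: 10^(54.1/10) = 257039.5783
Sum of linear values = 1170779903.7007
L_total = 10 * log10(1170779903.7007) = 90.68

90.68 dB


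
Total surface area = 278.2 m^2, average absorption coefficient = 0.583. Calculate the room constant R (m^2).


Given values:
  S = 278.2 m^2, alpha = 0.583
Formula: R = S * alpha / (1 - alpha)
Numerator: 278.2 * 0.583 = 162.1906
Denominator: 1 - 0.583 = 0.417
R = 162.1906 / 0.417 = 388.95

388.95 m^2


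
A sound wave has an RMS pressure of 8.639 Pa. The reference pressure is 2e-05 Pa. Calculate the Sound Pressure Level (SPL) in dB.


Given values:
  p = 8.639 Pa
  p_ref = 2e-05 Pa
Formula: SPL = 20 * log10(p / p_ref)
Compute ratio: p / p_ref = 8.639 / 2e-05 = 431950
Compute log10: log10(431950) = 5.635433
Multiply: SPL = 20 * 5.635433 = 112.71

112.71 dB


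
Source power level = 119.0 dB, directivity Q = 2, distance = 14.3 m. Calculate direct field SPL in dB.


Given values:
  Lw = 119.0 dB, Q = 2, r = 14.3 m
Formula: SPL = Lw + 10 * log10(Q / (4 * pi * r^2))
Compute 4 * pi * r^2 = 4 * pi * 14.3^2 = 2569.6971
Compute Q / denom = 2 / 2569.6971 = 0.0007783
Compute 10 * log10(0.0007783) = -31.0885
SPL = 119.0 + (-31.0885) = 87.91

87.91 dB


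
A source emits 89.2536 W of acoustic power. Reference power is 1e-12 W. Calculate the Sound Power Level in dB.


Given values:
  W = 89.2536 W
  W_ref = 1e-12 W
Formula: SWL = 10 * log10(W / W_ref)
Compute ratio: W / W_ref = 89253600000000
Compute log10: log10(89253600000000) = 13.950626
Multiply: SWL = 10 * 13.950626 = 139.51

139.51 dB


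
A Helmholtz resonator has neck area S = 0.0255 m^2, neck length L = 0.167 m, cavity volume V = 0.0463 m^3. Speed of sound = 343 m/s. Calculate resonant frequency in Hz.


Given values:
  S = 0.0255 m^2, L = 0.167 m, V = 0.0463 m^3, c = 343 m/s
Formula: f = (c / (2*pi)) * sqrt(S / (V * L))
Compute V * L = 0.0463 * 0.167 = 0.0077321
Compute S / (V * L) = 0.0255 / 0.0077321 = 3.2979
Compute sqrt(3.2979) = 1.816012
Compute c / (2*pi) = 343 / 6.283185 = 54.590148
f = 54.590148 * 1.816012 = 99.14

99.14 Hz


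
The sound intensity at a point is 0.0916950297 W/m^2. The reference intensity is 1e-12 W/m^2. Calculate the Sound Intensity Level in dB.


Given values:
  I = 0.0916950297 W/m^2
  I_ref = 1e-12 W/m^2
Formula: SIL = 10 * log10(I / I_ref)
Compute ratio: I / I_ref = 91695029700
Compute log10: log10(91695029700) = 10.962346
Multiply: SIL = 10 * 10.962346 = 109.62

109.62 dB


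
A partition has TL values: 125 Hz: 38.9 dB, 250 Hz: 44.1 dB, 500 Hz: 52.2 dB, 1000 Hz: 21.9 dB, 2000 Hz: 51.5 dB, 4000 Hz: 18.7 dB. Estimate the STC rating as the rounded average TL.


Given TL values at each frequency:
  125 Hz: 38.9 dB
  250 Hz: 44.1 dB
  500 Hz: 52.2 dB
  1000 Hz: 21.9 dB
  2000 Hz: 51.5 dB
  4000 Hz: 18.7 dB
Formula: STC ~ round(average of TL values)
Sum = 38.9 + 44.1 + 52.2 + 21.9 + 51.5 + 18.7 = 227.3
Average = 227.3 / 6 = 37.88
Rounded: 38

38


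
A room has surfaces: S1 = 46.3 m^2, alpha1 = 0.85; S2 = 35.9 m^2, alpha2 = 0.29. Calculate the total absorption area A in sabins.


Given surfaces:
  Surface 1: 46.3 * 0.85 = 39.355
  Surface 2: 35.9 * 0.29 = 10.411
Formula: A = sum(Si * alpha_i)
A = 39.355 + 10.411
A = 49.77

49.77 sabins


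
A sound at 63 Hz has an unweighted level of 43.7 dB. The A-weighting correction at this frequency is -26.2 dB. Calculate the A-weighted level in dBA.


Given values:
  SPL = 43.7 dB
  A-weighting at 63 Hz = -26.2 dB
Formula: L_A = SPL + A_weight
L_A = 43.7 + (-26.2)
L_A = 17.5

17.5 dBA


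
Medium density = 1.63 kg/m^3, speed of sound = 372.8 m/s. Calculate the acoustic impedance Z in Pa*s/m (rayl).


Given values:
  rho = 1.63 kg/m^3
  c = 372.8 m/s
Formula: Z = rho * c
Z = 1.63 * 372.8
Z = 607.66

607.66 rayl


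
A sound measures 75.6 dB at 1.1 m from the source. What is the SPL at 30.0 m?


Given values:
  SPL1 = 75.6 dB, r1 = 1.1 m, r2 = 30.0 m
Formula: SPL2 = SPL1 - 20 * log10(r2 / r1)
Compute ratio: r2 / r1 = 30.0 / 1.1 = 27.2727
Compute log10: log10(27.2727) = 1.435728
Compute drop: 20 * 1.435728 = 28.7146
SPL2 = 75.6 - 28.7146 = 46.89

46.89 dB


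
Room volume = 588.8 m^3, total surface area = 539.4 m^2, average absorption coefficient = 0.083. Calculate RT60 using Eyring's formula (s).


Given values:
  V = 588.8 m^3, S = 539.4 m^2, alpha = 0.083
Formula: RT60 = 0.161 * V / (-S * ln(1 - alpha))
Compute ln(1 - 0.083) = ln(0.917) = -0.086648
Denominator: -539.4 * -0.086648 = 46.7379
Numerator: 0.161 * 588.8 = 94.7968
RT60 = 94.7968 / 46.7379 = 2.028

2.028 s


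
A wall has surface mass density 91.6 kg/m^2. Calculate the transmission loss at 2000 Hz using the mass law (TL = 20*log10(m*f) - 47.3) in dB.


Given values:
  m = 91.6 kg/m^2, f = 2000 Hz
Formula: TL = 20 * log10(m * f) - 47.3
Compute m * f = 91.6 * 2000 = 183200.0
Compute log10(183200.0) = 5.262925
Compute 20 * 5.262925 = 105.2585
TL = 105.2585 - 47.3 = 57.96

57.96 dB


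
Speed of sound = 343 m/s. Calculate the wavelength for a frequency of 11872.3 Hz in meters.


Given values:
  c = 343 m/s, f = 11872.3 Hz
Formula: lambda = c / f
lambda = 343 / 11872.3
lambda = 0.0289

0.0289 m


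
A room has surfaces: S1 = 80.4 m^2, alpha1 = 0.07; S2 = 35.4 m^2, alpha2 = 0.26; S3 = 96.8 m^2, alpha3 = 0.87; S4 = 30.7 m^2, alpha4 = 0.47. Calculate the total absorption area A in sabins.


Given surfaces:
  Surface 1: 80.4 * 0.07 = 5.628
  Surface 2: 35.4 * 0.26 = 9.204
  Surface 3: 96.8 * 0.87 = 84.216
  Surface 4: 30.7 * 0.47 = 14.429
Formula: A = sum(Si * alpha_i)
A = 5.628 + 9.204 + 84.216 + 14.429
A = 113.48

113.48 sabins


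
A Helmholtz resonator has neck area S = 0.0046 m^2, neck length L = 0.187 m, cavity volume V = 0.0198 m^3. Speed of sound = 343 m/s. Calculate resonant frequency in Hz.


Given values:
  S = 0.0046 m^2, L = 0.187 m, V = 0.0198 m^3, c = 343 m/s
Formula: f = (c / (2*pi)) * sqrt(S / (V * L))
Compute V * L = 0.0198 * 0.187 = 0.0037026
Compute S / (V * L) = 0.0046 / 0.0037026 = 1.2424
Compute sqrt(1.2424) = 1.11463
Compute c / (2*pi) = 343 / 6.283185 = 54.590148
f = 54.590148 * 1.11463 = 60.85

60.85 Hz


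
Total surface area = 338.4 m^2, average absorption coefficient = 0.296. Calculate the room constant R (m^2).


Given values:
  S = 338.4 m^2, alpha = 0.296
Formula: R = S * alpha / (1 - alpha)
Numerator: 338.4 * 0.296 = 100.1664
Denominator: 1 - 0.296 = 0.704
R = 100.1664 / 0.704 = 142.28

142.28 m^2


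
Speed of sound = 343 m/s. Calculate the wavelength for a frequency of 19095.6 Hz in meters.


Given values:
  c = 343 m/s, f = 19095.6 Hz
Formula: lambda = c / f
lambda = 343 / 19095.6
lambda = 0.018

0.018 m


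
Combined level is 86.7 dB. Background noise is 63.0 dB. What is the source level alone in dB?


Given values:
  L_total = 86.7 dB, L_bg = 63.0 dB
Formula: L_source = 10 * log10(10^(L_total/10) - 10^(L_bg/10))
Convert to linear:
  10^(86.7/10) = 467735141.2872
  10^(63.0/10) = 1995262.315
Difference: 467735141.2872 - 1995262.315 = 465739878.9722
L_source = 10 * log10(465739878.9722) = 86.68

86.68 dB


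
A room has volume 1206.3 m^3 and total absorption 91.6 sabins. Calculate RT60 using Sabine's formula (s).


Given values:
  V = 1206.3 m^3
  A = 91.6 sabins
Formula: RT60 = 0.161 * V / A
Numerator: 0.161 * 1206.3 = 194.2143
RT60 = 194.2143 / 91.6 = 2.12

2.12 s


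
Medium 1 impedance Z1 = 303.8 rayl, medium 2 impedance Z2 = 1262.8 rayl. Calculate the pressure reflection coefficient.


Given values:
  Z1 = 303.8 rayl, Z2 = 1262.8 rayl
Formula: R = (Z2 - Z1) / (Z2 + Z1)
Numerator: Z2 - Z1 = 1262.8 - 303.8 = 959.0
Denominator: Z2 + Z1 = 1262.8 + 303.8 = 1566.6
R = 959.0 / 1566.6 = 0.6122

0.6122


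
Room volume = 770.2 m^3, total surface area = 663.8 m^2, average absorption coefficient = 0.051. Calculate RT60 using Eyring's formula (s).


Given values:
  V = 770.2 m^3, S = 663.8 m^2, alpha = 0.051
Formula: RT60 = 0.161 * V / (-S * ln(1 - alpha))
Compute ln(1 - 0.051) = ln(0.949) = -0.052346
Denominator: -663.8 * -0.052346 = 34.7473
Numerator: 0.161 * 770.2 = 124.0022
RT60 = 124.0022 / 34.7473 = 3.569

3.569 s


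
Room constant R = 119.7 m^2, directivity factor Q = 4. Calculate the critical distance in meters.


Given values:
  R = 119.7 m^2, Q = 4
Formula: d_c = 0.141 * sqrt(Q * R)
Compute Q * R = 4 * 119.7 = 478.8
Compute sqrt(478.8) = 21.8815
d_c = 0.141 * 21.8815 = 3.085

3.085 m


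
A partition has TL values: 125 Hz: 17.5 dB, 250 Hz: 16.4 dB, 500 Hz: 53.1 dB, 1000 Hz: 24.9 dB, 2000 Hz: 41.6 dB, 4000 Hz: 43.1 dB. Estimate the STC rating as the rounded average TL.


Given TL values at each frequency:
  125 Hz: 17.5 dB
  250 Hz: 16.4 dB
  500 Hz: 53.1 dB
  1000 Hz: 24.9 dB
  2000 Hz: 41.6 dB
  4000 Hz: 43.1 dB
Formula: STC ~ round(average of TL values)
Sum = 17.5 + 16.4 + 53.1 + 24.9 + 41.6 + 43.1 = 196.6
Average = 196.6 / 6 = 32.77
Rounded: 33

33


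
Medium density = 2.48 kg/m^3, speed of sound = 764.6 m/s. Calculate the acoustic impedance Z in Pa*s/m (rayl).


Given values:
  rho = 2.48 kg/m^3
  c = 764.6 m/s
Formula: Z = rho * c
Z = 2.48 * 764.6
Z = 1896.21

1896.21 rayl


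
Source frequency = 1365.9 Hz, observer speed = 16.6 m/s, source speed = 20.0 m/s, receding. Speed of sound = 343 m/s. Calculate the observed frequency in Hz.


Given values:
  f_s = 1365.9 Hz, v_o = 16.6 m/s, v_s = 20.0 m/s
  Direction: receding
Formula: f_o = f_s * (c - v_o) / (c + v_s)
Numerator: c - v_o = 343 - 16.6 = 326.4
Denominator: c + v_s = 343 + 20.0 = 363.0
f_o = 1365.9 * 326.4 / 363.0 = 1228.18

1228.18 Hz


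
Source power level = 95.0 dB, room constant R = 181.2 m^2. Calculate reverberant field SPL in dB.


Given values:
  Lw = 95.0 dB, R = 181.2 m^2
Formula: SPL = Lw + 10 * log10(4 / R)
Compute 4 / R = 4 / 181.2 = 0.022075
Compute 10 * log10(0.022075) = -16.561
SPL = 95.0 + (-16.561) = 78.44

78.44 dB


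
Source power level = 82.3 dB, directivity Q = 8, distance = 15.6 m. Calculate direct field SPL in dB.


Given values:
  Lw = 82.3 dB, Q = 8, r = 15.6 m
Formula: SPL = Lw + 10 * log10(Q / (4 * pi * r^2))
Compute 4 * pi * r^2 = 4 * pi * 15.6^2 = 3058.152
Compute Q / denom = 8 / 3058.152 = 0.00261596
Compute 10 * log10(0.00261596) = -25.8237
SPL = 82.3 + (-25.8237) = 56.48

56.48 dB


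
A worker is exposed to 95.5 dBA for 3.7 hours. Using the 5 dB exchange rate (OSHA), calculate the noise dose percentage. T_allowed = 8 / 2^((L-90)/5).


Given values:
  L = 95.5 dBA, T = 3.7 hours
Formula: T_allowed = 8 / 2^((L - 90) / 5)
Compute exponent: (95.5 - 90) / 5 = 1.1
Compute 2^(1.1) = 2.143547
T_allowed = 8 / 2.143547 = 3.732132 hours
Dose = (T / T_allowed) * 100
Dose = (3.7 / 3.732132) * 100 = 99.14

99.14 %


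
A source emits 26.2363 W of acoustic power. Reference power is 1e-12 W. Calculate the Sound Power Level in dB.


Given values:
  W = 26.2363 W
  W_ref = 1e-12 W
Formula: SWL = 10 * log10(W / W_ref)
Compute ratio: W / W_ref = 26236300000000
Compute log10: log10(26236300000000) = 13.418903
Multiply: SWL = 10 * 13.418903 = 134.19

134.19 dB


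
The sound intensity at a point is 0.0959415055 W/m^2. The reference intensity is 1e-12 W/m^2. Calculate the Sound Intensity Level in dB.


Given values:
  I = 0.0959415055 W/m^2
  I_ref = 1e-12 W/m^2
Formula: SIL = 10 * log10(I / I_ref)
Compute ratio: I / I_ref = 95941505500
Compute log10: log10(95941505500) = 10.982007
Multiply: SIL = 10 * 10.982007 = 109.82

109.82 dB


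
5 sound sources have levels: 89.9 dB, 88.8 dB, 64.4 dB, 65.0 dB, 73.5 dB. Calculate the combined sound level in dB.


Formula: L_total = 10 * log10( sum(10^(Li/10)) )
  Source 1: 10^(89.9/10) = 977237220.9558
  Source 2: 10^(88.8/10) = 758577575.0292
  Source 3: 10^(64.4/10) = 2754228.7033
  Source 4: 10^(65.0/10) = 3162277.6602
  Source 5: 10^(73.5/10) = 22387211.3857
Sum of linear values = 1764118513.7342
L_total = 10 * log10(1764118513.7342) = 92.47

92.47 dB


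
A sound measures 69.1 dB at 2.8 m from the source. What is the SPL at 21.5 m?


Given values:
  SPL1 = 69.1 dB, r1 = 2.8 m, r2 = 21.5 m
Formula: SPL2 = SPL1 - 20 * log10(r2 / r1)
Compute ratio: r2 / r1 = 21.5 / 2.8 = 7.6786
Compute log10: log10(7.6786) = 0.885282
Compute drop: 20 * 0.885282 = 17.7056
SPL2 = 69.1 - 17.7056 = 51.39

51.39 dB


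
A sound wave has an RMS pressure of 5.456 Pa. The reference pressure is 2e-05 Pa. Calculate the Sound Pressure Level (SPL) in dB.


Given values:
  p = 5.456 Pa
  p_ref = 2e-05 Pa
Formula: SPL = 20 * log10(p / p_ref)
Compute ratio: p / p_ref = 5.456 / 2e-05 = 272800
Compute log10: log10(272800) = 5.435844
Multiply: SPL = 20 * 5.435844 = 108.72

108.72 dB


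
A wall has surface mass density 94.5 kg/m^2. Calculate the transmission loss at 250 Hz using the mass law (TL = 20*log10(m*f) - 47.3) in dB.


Given values:
  m = 94.5 kg/m^2, f = 250 Hz
Formula: TL = 20 * log10(m * f) - 47.3
Compute m * f = 94.5 * 250 = 23625.0
Compute log10(23625.0) = 4.373372
Compute 20 * 4.373372 = 87.4674
TL = 87.4674 - 47.3 = 40.17

40.17 dB


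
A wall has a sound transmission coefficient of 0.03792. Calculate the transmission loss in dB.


Given values:
  tau = 0.03792
Formula: TL = 10 * log10(1 / tau)
Compute 1 / tau = 1 / 0.03792 = 26.3713
Compute log10(26.3713) = 1.421132
TL = 10 * 1.421132 = 14.21

14.21 dB


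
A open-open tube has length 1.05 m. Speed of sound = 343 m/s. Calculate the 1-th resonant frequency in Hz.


Given values:
  Tube type: open-open, L = 1.05 m, c = 343 m/s, n = 1
Formula: f_n = n * c / (2 * L)
Compute 2 * L = 2 * 1.05 = 2.1
f = 1 * 343 / 2.1
f = 163.33

163.33 Hz


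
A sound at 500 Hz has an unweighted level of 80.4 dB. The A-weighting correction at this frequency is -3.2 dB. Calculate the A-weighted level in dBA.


Given values:
  SPL = 80.4 dB
  A-weighting at 500 Hz = -3.2 dB
Formula: L_A = SPL + A_weight
L_A = 80.4 + (-3.2)
L_A = 77.2

77.2 dBA
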